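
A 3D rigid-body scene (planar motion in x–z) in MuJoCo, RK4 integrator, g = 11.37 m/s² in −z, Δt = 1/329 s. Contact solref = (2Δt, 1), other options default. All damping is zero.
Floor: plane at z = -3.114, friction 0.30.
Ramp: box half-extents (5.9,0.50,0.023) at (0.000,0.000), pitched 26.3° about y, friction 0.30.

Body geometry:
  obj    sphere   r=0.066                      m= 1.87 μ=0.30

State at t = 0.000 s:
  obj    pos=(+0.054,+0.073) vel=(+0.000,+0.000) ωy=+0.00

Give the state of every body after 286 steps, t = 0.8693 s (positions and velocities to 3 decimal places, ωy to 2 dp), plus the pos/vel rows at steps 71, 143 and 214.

State at t = 0.8693 s:
  obj    pos=(+1.273,-0.530) vel=(+2.804,-1.386) ωy=+47.39

Key-timestep trajectory:
   step    t(s)  obj.x    obj.z    obj.vx   obj.vz 
     71  0.2158   +0.129  +0.035  +0.696  -0.344
    143  0.4347   +0.359  -0.078  +1.402  -0.693
    214  0.6505   +0.736  -0.265  +2.098  -1.037


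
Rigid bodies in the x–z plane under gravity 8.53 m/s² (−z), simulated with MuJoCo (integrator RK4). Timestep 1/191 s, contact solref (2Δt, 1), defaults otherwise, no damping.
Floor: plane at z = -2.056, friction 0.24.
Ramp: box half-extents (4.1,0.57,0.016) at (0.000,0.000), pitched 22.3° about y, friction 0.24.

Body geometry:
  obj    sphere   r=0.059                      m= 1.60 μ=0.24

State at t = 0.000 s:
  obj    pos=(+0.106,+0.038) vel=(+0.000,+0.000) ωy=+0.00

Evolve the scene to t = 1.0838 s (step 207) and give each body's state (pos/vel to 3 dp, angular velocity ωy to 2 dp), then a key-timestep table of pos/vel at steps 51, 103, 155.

State at t = 1.0838 s:
  obj    pos=(+1.362,-0.478) vel=(+2.318,-0.951) ωy=+42.46

Key-timestep trajectory:
   step    t(s)  obj.x    obj.z    obj.vx   obj.vz 
     51  0.2670   +0.182  +0.006  +0.571  -0.234
    103  0.5393   +0.417  -0.090  +1.154  -0.473
    155  0.8115   +0.810  -0.251  +1.736  -0.712


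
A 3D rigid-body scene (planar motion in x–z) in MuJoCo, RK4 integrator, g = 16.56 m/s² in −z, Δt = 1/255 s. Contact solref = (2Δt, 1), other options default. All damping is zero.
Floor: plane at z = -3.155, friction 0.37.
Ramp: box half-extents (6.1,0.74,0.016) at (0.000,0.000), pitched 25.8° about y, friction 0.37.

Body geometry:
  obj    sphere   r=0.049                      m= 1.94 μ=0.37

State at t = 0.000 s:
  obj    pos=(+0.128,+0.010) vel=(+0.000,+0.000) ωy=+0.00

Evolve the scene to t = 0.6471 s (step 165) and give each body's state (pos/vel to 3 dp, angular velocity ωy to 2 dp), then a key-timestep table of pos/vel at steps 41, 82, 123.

State at t = 0.6471 s:
  obj    pos=(+1.098,-0.459) vel=(+2.999,-1.450) ωy=+67.97

Key-timestep trajectory:
   step    t(s)  obj.x    obj.z    obj.vx   obj.vz 
     41  0.1608   +0.188  -0.019  +0.745  -0.360
     82  0.3216   +0.368  -0.106  +1.491  -0.721
    123  0.4824   +0.667  -0.250  +2.236  -1.081


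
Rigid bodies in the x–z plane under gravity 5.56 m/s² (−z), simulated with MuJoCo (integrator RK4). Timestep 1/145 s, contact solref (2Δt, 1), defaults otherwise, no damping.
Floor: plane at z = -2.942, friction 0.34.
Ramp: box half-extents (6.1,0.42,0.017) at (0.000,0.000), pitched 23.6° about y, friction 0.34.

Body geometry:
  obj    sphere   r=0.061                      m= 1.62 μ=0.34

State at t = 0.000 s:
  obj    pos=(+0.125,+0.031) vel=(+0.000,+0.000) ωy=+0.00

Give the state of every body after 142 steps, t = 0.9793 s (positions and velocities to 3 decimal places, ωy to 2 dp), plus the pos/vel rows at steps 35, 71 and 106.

State at t = 0.9793 s:
  obj    pos=(+0.824,-0.275) vel=(+1.427,-0.623) ωy=+25.52

Key-timestep trajectory:
   step    t(s)  obj.x    obj.z    obj.vx   obj.vz 
     35  0.2414   +0.167  +0.012  +0.352  -0.154
     71  0.4897   +0.300  -0.046  +0.713  -0.312
    106  0.7310   +0.514  -0.140  +1.065  -0.465


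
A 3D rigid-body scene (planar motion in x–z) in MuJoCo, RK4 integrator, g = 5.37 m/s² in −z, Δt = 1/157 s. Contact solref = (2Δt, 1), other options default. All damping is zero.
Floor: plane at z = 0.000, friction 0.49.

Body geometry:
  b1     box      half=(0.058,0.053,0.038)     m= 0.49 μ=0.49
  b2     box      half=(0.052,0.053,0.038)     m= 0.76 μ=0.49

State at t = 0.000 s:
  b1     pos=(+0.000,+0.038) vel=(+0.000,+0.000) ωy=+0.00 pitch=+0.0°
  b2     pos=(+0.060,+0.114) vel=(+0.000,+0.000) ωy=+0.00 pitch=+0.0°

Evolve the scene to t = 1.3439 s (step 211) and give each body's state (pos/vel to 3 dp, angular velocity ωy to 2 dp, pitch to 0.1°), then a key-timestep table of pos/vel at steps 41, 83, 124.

State at t = 1.3439 s:
  b1     pos=(+0.000,+0.038) vel=(+0.000,+0.000) ωy=+0.00 pitch=+0.0°
  b2     pos=(+0.111,+0.052) vel=(+0.000,+0.000) ωy=+0.00 pitch=+90.0°

Key-timestep trajectory:
   step    t(s)  b1.x    b1.z    b1.vx   b1.vz   b2.x    b2.z    b2.vx   b2.vz 
     41  0.2611   +0.000  +0.038  +0.000  +0.000   +0.067  +0.113  +0.075  -0.018
     83  0.5287   +0.000  +0.038  +0.000  +0.000   +0.113  +0.050  +0.249  +0.066
    124  0.7898   +0.000  +0.038  +0.000  +0.000   +0.120  +0.058  -0.143  -0.072


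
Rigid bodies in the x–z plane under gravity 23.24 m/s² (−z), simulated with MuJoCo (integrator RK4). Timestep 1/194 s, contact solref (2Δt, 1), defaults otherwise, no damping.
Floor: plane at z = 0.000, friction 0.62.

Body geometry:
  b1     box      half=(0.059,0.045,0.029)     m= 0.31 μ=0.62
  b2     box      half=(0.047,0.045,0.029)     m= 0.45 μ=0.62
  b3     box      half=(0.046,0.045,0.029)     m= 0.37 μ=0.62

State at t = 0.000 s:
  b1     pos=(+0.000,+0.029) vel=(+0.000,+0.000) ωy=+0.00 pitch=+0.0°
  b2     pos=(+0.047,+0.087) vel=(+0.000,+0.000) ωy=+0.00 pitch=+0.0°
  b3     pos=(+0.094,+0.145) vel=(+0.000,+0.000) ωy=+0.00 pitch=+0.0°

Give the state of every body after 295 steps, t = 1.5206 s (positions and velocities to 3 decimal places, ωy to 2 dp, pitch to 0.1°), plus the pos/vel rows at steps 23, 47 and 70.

State at t = 1.5206 s:
  b1     pos=(+0.000,+0.029) vel=(+0.000,+0.000) ωy=+0.00 pitch=+0.0°
  b2     pos=(+0.097,+0.047) vel=(+0.000,+0.000) ωy=+0.00 pitch=+90.0°
  b3     pos=(+0.265,+0.029) vel=(+0.000,+0.000) ωy=+0.00 pitch=+180.0°

Key-timestep trajectory:
   step    t(s)  b1.x    b1.z    b1.vx   b1.vz   b2.x    b2.z    b2.vx   b2.vz   b3.x    b3.z    b3.vx   b3.vz 
     23  0.1186   +0.000  +0.029  -0.003  +0.000   +0.058  +0.089  +0.239  +0.011   +0.123  +0.126  +0.535  -0.482
     47  0.2423   +0.000  +0.029  +0.000  +0.000   +0.100  +0.045  -0.068  +0.146   +0.200  +0.051  +0.400  +0.225
     70  0.3608   +0.000  +0.029  +0.000  +0.000   +0.097  +0.047  +0.000  +0.000   +0.246  +0.046  +0.549  -0.332


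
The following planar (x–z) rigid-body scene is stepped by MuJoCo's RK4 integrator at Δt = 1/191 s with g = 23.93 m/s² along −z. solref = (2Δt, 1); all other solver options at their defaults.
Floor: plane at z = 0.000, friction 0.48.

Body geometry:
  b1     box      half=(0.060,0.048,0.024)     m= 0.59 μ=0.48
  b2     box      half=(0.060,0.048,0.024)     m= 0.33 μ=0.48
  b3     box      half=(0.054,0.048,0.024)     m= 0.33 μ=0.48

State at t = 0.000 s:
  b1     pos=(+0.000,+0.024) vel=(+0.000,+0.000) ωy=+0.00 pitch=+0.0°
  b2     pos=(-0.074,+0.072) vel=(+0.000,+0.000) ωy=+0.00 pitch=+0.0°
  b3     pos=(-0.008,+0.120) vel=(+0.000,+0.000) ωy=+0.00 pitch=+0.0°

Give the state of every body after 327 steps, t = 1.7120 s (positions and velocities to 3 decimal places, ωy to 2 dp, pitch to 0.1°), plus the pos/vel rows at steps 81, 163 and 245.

State at t = 1.7120 s:
  b1     pos=(+0.001,+0.024) vel=(+0.000,+0.000) ωy=+0.00 pitch=+0.0°
  b2     pos=(-0.087,+0.056) vel=(-0.001,-0.001) ωy=+0.02 pitch=-39.1°
  b3     pos=(+0.131,+0.024) vel=(+0.000,+0.000) ωy=+0.00 pitch=+180.0°

Key-timestep trajectory:
   step    t(s)  b1.x    b1.z    b1.vx   b1.vz   b2.x    b2.z    b2.vx   b2.vz   b3.x    b3.z    b3.vx   b3.vz 
     81  0.4241   +0.000  +0.024  +0.000  +0.000   -0.086  +0.057  -0.001  -0.001   +0.131  +0.018  +0.013  +0.173
    163  0.8534   +0.000  +0.024  +0.000  +0.000   -0.086  +0.057  -0.001  -0.001   +0.131  +0.024  +0.000  +0.000
    245  1.2827   +0.000  +0.024  +0.000  +0.000   -0.087  +0.057  -0.001  -0.001   +0.131  +0.024  +0.000  +0.000


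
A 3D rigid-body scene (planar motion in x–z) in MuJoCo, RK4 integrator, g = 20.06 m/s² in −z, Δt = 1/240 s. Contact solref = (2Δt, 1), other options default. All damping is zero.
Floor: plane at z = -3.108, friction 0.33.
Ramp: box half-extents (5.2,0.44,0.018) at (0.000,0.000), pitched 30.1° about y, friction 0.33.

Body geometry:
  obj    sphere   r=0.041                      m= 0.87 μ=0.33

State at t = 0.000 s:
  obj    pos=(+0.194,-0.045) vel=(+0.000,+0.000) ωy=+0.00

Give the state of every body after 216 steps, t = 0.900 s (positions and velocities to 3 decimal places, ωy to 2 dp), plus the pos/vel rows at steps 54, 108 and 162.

State at t = 0.900 s:
  obj    pos=(+2.712,-1.504) vel=(+5.595,-3.243) ωy=+157.72

Key-timestep trajectory:
   step    t(s)  obj.x    obj.z    obj.vx   obj.vz 
     54  0.2250   +0.352  -0.136  +1.399  -0.811
    108  0.4500   +0.824  -0.409  +2.798  -1.622
    162  0.6750   +1.611  -0.865  +4.196  -2.433


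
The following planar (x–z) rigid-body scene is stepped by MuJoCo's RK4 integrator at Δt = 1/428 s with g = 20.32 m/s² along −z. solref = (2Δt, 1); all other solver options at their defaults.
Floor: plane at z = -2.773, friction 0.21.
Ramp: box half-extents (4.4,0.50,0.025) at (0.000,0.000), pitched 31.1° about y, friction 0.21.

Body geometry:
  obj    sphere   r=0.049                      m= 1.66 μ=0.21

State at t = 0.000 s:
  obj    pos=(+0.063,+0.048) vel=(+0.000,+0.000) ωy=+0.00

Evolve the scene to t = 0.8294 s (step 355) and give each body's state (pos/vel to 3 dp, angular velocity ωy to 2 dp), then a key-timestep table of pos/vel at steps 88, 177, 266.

State at t = 0.8294 s:
  obj    pos=(+2.272,-1.284) vel=(+5.325,-3.212) ωy=+126.88

Key-timestep trajectory:
   step    t(s)  obj.x    obj.z    obj.vx   obj.vz 
     88  0.2056   +0.199  -0.034  +1.320  -0.796
    177  0.4136   +0.612  -0.283  +2.655  -1.602
    266  0.6215   +1.303  -0.700  +3.990  -2.407


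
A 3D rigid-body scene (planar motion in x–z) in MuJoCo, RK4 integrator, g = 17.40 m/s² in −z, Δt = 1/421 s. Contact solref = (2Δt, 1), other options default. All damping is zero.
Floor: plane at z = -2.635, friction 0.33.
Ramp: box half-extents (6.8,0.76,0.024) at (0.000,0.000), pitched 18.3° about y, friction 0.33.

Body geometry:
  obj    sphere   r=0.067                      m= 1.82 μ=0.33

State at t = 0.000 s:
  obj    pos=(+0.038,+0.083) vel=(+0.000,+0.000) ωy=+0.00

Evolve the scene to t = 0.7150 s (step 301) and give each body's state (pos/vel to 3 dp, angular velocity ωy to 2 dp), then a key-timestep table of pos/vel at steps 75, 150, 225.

State at t = 0.7150 s:
  obj    pos=(+0.985,-0.230) vel=(+2.649,-0.876) ωy=+41.64

Key-timestep trajectory:
   step    t(s)  obj.x    obj.z    obj.vx   obj.vz 
     75  0.1781   +0.097  +0.064  +0.660  -0.218
    150  0.3563   +0.273  +0.005  +1.320  -0.437
    225  0.5344   +0.567  -0.092  +1.980  -0.655


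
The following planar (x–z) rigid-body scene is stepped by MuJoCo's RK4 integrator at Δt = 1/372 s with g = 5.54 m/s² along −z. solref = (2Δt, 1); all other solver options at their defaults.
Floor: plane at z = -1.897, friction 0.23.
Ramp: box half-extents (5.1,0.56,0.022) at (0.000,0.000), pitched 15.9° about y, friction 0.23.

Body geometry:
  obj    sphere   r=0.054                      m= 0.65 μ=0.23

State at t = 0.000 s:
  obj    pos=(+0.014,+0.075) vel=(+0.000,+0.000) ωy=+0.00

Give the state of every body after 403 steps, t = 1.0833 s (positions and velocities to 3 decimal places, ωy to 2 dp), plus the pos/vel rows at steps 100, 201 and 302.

State at t = 1.0833 s:
  obj    pos=(+0.626,-0.099) vel=(+1.130,-0.322) ωy=+21.75

Key-timestep trajectory:
   step    t(s)  obj.x    obj.z    obj.vx   obj.vz 
    100  0.2688   +0.052  +0.064  +0.280  -0.080
    201  0.5403   +0.166  +0.032  +0.563  -0.160
    302  0.8118   +0.358  -0.023  +0.846  -0.241


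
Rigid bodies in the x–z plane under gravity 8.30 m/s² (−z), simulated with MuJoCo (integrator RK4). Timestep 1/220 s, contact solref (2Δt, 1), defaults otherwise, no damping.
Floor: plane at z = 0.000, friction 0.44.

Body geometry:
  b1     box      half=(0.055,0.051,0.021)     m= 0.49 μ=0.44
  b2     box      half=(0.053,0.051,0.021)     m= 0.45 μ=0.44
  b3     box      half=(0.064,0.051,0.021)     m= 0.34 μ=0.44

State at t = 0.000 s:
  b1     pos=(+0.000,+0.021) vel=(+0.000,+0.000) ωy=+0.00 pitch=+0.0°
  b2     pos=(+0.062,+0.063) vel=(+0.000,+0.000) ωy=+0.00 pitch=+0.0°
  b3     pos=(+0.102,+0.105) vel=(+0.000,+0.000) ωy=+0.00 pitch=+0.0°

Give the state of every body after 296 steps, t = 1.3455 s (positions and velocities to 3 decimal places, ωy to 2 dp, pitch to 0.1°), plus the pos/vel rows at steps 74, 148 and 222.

State at t = 1.3455 s:
  b1     pos=(-0.001,+0.021) vel=(+0.000,+0.000) ωy=+0.00 pitch=+0.0°
  b2     pos=(+0.075,+0.052) vel=(+0.000,+0.000) ωy=-0.01 pitch=+43.2°
  b3     pos=(+0.133,+0.058) vel=(+0.000,+0.000) ωy=-0.01 pitch=+41.2°

Key-timestep trajectory:
   step    t(s)  b1.x    b1.z    b1.vx   b1.vz   b2.x    b2.z    b2.vx   b2.vz   b3.x    b3.z    b3.vx   b3.vz 
     74  0.3364   +0.000  +0.021  -0.001  +0.000   +0.075  +0.052  -0.001  +0.002   +0.133  +0.058  +0.001  +0.000
    148  0.6727   +0.000  +0.021  +0.000  +0.000   +0.075  +0.052  +0.000  +0.000   +0.133  +0.058  +0.000  +0.000
    222  1.0091   -0.001  +0.021  +0.000  +0.000   +0.075  +0.052  +0.000  +0.000   +0.133  +0.058  +0.000  +0.000


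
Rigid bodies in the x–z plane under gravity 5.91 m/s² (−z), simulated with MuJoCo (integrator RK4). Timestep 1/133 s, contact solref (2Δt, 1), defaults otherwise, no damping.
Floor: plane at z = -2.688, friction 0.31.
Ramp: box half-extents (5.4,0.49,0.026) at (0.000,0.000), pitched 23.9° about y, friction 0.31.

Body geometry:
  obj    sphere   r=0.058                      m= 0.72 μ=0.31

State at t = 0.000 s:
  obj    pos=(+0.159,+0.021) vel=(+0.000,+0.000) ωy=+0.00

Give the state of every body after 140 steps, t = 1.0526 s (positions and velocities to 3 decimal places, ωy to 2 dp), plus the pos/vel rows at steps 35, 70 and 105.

State at t = 1.0526 s:
  obj    pos=(+1.026,-0.363) vel=(+1.646,-0.729) ωy=+31.03

Key-timestep trajectory:
   step    t(s)  obj.x    obj.z    obj.vx   obj.vz 
     35  0.2632   +0.213  -0.003  +0.412  -0.182
     70  0.5263   +0.376  -0.075  +0.823  -0.365
    105  0.7895   +0.646  -0.195  +1.235  -0.547


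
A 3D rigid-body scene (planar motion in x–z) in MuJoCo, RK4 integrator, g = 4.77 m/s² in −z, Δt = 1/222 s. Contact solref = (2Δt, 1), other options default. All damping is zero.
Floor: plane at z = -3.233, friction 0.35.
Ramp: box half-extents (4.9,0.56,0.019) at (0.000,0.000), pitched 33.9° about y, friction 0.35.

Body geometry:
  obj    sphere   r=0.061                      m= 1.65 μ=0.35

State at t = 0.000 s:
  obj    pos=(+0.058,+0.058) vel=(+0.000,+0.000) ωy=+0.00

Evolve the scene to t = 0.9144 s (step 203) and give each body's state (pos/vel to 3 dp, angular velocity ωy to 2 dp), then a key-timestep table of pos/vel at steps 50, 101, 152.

State at t = 0.9144 s:
  obj    pos=(+0.717,-0.386) vel=(+1.442,-0.969) ωy=+28.48

Key-timestep trajectory:
   step    t(s)  obj.x    obj.z    obj.vx   obj.vz 
     50  0.2252   +0.098  +0.031  +0.355  -0.239
    101  0.4550   +0.221  -0.052  +0.718  -0.482
    152  0.6847   +0.428  -0.191  +1.080  -0.726


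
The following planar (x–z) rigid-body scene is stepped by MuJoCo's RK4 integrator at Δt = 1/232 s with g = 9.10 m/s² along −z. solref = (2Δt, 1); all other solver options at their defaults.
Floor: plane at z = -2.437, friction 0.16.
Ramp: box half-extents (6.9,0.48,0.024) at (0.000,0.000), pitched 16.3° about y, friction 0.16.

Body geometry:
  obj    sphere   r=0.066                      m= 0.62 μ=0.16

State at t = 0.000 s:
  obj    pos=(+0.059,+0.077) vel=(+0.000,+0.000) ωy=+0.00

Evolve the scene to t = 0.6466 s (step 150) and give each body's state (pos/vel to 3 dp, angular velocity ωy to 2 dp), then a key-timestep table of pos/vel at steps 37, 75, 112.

State at t = 0.6466 s:
  obj    pos=(+0.425,-0.031) vel=(+1.132,-0.331) ωy=+17.87

Key-timestep trajectory:
   step    t(s)  obj.x    obj.z    obj.vx   obj.vz 
     37  0.1595   +0.081  +0.070  +0.279  -0.082
     75  0.3233   +0.150  +0.050  +0.566  -0.166
    112  0.4828   +0.263  +0.017  +0.845  -0.247


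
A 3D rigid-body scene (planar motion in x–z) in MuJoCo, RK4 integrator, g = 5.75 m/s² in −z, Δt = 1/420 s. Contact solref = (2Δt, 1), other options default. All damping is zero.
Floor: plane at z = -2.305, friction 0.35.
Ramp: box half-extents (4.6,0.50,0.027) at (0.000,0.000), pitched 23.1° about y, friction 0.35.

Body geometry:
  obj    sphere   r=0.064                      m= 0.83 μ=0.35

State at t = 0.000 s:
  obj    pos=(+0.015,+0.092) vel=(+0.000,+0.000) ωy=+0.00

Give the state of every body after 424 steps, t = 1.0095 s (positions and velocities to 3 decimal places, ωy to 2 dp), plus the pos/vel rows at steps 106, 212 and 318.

State at t = 1.0095 s:
  obj    pos=(+0.770,-0.230) vel=(+1.496,-0.638) ωy=+25.42

Key-timestep trajectory:
   step    t(s)  obj.x    obj.z    obj.vx   obj.vz 
    106  0.2524   +0.062  +0.072  +0.374  -0.160
    212  0.5048   +0.204  +0.012  +0.748  -0.319
    318  0.7571   +0.440  -0.089  +1.122  -0.479


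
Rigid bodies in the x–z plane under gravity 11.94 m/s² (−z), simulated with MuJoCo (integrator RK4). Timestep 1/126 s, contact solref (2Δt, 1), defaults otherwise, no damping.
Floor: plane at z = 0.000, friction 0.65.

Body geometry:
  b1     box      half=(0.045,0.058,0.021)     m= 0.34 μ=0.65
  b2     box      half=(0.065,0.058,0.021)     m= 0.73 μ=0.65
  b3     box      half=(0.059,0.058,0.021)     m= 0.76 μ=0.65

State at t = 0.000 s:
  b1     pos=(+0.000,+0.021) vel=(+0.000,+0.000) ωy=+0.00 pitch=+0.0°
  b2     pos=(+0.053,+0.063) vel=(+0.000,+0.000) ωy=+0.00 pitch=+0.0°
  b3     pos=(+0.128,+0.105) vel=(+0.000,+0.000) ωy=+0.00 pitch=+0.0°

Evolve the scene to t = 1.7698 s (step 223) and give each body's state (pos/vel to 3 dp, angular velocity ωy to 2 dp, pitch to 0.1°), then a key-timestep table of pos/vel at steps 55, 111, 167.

State at t = 1.7698 s:
  b1     pos=(-0.005,+0.021) vel=(-0.002,+0.000) ωy=+0.00 pitch=+0.0°
  b2     pos=(+0.061,+0.053) vel=(+0.000,-0.001) ωy=-0.03 pitch=+33.1°
  b3     pos=(+0.147,+0.049) vel=(+0.000,+0.000) ωy=-0.01 pitch=+31.6°

Key-timestep trajectory:
   step    t(s)  b1.x    b1.z    b1.vx   b1.vz   b2.x    b2.z    b2.vx   b2.vz   b3.x    b3.z    b3.vx   b3.vz 
     55  0.4365   -0.002  +0.021  -0.003  +0.000   +0.061  +0.055  +0.000  -0.001   +0.146  +0.049  +0.000  +0.000
    111  0.8810   -0.003  +0.021  -0.003  +0.000   +0.061  +0.054  +0.000  -0.001   +0.147  +0.049  +0.000  +0.000
    167  1.3254   -0.004  +0.021  -0.003  +0.000   +0.061  +0.054  +0.000  -0.001   +0.147  +0.049  +0.000  +0.000


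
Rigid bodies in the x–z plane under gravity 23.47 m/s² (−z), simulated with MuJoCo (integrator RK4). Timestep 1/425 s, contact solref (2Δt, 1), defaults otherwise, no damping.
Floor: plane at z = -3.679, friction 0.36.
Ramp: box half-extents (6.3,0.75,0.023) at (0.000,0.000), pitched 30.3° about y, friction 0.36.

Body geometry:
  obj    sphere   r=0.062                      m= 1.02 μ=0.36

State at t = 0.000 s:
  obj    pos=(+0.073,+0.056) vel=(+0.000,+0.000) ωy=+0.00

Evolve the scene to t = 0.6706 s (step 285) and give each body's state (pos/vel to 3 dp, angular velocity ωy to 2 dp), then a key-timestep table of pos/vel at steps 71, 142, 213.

State at t = 0.6706 s:
  obj    pos=(+1.715,-0.904) vel=(+4.897,-2.862) ωy=+91.47

Key-timestep trajectory:
   step    t(s)  obj.x    obj.z    obj.vx   obj.vz 
     71  0.1671   +0.175  -0.004  +1.220  -0.713
    142  0.3341   +0.481  -0.182  +2.440  -1.426
    213  0.5012   +0.990  -0.480  +3.660  -2.139


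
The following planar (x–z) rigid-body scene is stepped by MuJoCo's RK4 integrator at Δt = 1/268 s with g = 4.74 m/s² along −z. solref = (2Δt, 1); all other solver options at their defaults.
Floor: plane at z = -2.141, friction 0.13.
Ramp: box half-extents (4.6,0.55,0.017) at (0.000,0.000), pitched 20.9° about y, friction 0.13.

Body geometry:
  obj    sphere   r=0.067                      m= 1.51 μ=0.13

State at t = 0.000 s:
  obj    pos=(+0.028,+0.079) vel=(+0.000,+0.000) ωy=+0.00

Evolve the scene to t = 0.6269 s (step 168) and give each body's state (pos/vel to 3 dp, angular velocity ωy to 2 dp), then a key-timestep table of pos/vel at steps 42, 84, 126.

State at t = 0.6269 s:
  obj    pos=(+0.250,-0.005) vel=(+0.707,-0.270) ωy=+11.30

Key-timestep trajectory:
   step    t(s)  obj.x    obj.z    obj.vx   obj.vz 
     42  0.1567   +0.042  +0.074  +0.177  -0.068
     84  0.3134   +0.084  +0.058  +0.354  -0.135
    126  0.4701   +0.153  +0.032  +0.531  -0.203


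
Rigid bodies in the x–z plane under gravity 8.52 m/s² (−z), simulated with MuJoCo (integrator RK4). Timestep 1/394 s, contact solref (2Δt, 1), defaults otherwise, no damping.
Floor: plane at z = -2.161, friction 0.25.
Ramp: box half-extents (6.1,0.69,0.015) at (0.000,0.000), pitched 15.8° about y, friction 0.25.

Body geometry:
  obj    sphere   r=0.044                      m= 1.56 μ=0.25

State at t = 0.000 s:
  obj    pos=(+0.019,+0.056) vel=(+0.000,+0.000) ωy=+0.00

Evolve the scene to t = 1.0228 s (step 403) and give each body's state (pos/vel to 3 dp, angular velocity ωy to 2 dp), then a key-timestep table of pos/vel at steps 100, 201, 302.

State at t = 1.0228 s:
  obj    pos=(+0.853,-0.180) vel=(+1.631,-0.461) ωy=+38.52

Key-timestep trajectory:
   step    t(s)  obj.x    obj.z    obj.vx   obj.vz 
    100  0.2538   +0.070  +0.041  +0.405  -0.115
    201  0.5102   +0.226  -0.003  +0.813  -0.230
    302  0.7665   +0.487  -0.077  +1.222  -0.346


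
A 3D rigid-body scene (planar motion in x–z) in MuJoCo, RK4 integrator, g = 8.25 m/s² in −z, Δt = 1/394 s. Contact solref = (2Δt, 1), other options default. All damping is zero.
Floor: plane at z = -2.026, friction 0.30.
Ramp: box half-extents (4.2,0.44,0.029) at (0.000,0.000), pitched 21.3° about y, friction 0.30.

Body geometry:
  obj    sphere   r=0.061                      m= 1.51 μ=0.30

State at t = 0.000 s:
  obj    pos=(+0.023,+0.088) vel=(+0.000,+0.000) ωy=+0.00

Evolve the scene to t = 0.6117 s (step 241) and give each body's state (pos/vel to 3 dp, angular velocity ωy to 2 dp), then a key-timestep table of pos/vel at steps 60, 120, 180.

State at t = 0.6117 s:
  obj    pos=(+0.396,-0.058) vel=(+1.220,-0.476) ωy=+21.46

Key-timestep trajectory:
   step    t(s)  obj.x    obj.z    obj.vx   obj.vz 
     60  0.1523   +0.046  +0.079  +0.304  -0.118
    120  0.3046   +0.115  +0.052  +0.607  -0.237
    180  0.4569   +0.231  +0.007  +0.911  -0.355


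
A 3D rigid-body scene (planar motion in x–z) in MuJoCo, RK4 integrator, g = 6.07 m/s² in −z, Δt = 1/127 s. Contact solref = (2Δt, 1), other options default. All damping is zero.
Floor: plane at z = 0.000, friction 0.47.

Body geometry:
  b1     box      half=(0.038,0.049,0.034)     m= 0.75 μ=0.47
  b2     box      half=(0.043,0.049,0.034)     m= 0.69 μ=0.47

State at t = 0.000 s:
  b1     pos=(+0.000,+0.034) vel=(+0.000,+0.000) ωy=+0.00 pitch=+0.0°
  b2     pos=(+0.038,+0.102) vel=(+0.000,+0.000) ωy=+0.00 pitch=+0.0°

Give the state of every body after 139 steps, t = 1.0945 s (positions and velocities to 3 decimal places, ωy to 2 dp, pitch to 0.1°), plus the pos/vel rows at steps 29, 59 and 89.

State at t = 1.0945 s:
  b1     pos=(+0.000,+0.034) vel=(+0.000,+0.000) ωy=+0.00 pitch=+0.0°
  b2     pos=(+0.083,+0.043) vel=(+0.000,+0.000) ωy=+0.00 pitch=+90.0°

Key-timestep trajectory:
   step    t(s)  b1.x    b1.z    b1.vx   b1.vz   b2.x    b2.z    b2.vx   b2.vz 
     29  0.2283   +0.000  +0.034  +0.000  +0.000   +0.038  +0.102  +0.003  +0.000
     59  0.4646   +0.000  +0.034  +0.000  +0.000   +0.041  +0.102  +0.029  -0.002
     89  0.7008   +0.000  +0.034  +0.000  +0.000   +0.064  +0.090  +0.197  -0.228


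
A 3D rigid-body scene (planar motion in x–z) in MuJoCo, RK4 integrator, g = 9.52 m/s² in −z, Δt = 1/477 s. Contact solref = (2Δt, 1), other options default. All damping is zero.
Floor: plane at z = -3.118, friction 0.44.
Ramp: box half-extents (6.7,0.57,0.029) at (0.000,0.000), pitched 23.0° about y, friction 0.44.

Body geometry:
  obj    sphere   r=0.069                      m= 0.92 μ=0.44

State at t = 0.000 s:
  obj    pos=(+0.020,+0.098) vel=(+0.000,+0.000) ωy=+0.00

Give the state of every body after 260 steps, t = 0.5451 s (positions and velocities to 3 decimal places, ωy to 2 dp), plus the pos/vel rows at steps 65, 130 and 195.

State at t = 0.5451 s:
  obj    pos=(+0.383,-0.056) vel=(+1.333,-0.566) ωy=+20.99

Key-timestep trajectory:
   step    t(s)  obj.x    obj.z    obj.vx   obj.vz 
     65  0.1363   +0.043  +0.088  +0.333  -0.141
    130  0.2725   +0.111  +0.059  +0.667  -0.283
    195  0.4088   +0.224  +0.011  +1.000  -0.424


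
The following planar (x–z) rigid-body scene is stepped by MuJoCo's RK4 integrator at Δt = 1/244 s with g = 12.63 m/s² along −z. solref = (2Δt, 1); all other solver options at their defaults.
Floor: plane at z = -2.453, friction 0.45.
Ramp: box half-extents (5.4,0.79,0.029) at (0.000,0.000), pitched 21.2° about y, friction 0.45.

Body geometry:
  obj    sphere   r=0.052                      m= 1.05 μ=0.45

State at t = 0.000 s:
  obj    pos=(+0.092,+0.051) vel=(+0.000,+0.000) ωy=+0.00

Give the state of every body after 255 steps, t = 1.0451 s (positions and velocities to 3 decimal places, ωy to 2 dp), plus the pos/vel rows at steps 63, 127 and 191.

State at t = 1.0451 s:
  obj    pos=(+1.753,-0.593) vel=(+3.179,-1.233) ωy=+65.56

Key-timestep trajectory:
   step    t(s)  obj.x    obj.z    obj.vx   obj.vz 
     63  0.2582   +0.193  +0.012  +0.785  -0.305
    127  0.5205   +0.504  -0.109  +1.583  -0.614
    191  0.7828   +1.024  -0.310  +2.381  -0.924


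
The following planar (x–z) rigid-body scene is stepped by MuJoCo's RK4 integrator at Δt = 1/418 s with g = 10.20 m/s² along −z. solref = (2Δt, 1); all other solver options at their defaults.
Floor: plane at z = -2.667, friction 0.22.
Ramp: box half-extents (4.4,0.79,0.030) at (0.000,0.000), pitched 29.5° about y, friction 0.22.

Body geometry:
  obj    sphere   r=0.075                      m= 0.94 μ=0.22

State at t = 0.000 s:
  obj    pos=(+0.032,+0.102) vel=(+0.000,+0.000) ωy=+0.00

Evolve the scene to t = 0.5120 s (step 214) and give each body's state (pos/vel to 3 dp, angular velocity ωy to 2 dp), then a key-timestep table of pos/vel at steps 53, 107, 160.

State at t = 0.5120 s:
  obj    pos=(+0.442,-0.129) vel=(+1.599,-0.905) ωy=+24.48

Key-timestep trajectory:
   step    t(s)  obj.x    obj.z    obj.vx   obj.vz 
     53  0.1268   +0.057  +0.088  +0.396  -0.224
    107  0.2560   +0.135  +0.045  +0.799  -0.452
    160  0.3828   +0.261  -0.027  +1.195  -0.676


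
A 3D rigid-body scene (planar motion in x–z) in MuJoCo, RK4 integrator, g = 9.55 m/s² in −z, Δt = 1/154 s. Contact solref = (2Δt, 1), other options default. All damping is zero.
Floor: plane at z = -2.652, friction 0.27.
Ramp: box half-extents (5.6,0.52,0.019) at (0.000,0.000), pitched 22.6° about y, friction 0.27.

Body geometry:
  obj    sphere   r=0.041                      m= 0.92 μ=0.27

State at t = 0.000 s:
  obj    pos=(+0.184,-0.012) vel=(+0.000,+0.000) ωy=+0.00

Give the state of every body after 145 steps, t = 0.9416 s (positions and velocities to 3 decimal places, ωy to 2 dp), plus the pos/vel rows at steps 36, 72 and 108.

State at t = 0.9416 s:
  obj    pos=(+1.257,-0.458) vel=(+2.279,-0.949) ωy=+60.19

Key-timestep trajectory:
   step    t(s)  obj.x    obj.z    obj.vx   obj.vz 
     36  0.2338   +0.250  -0.039  +0.566  -0.236
     72  0.4675   +0.449  -0.122  +1.132  -0.471
    108  0.7013   +0.779  -0.259  +1.697  -0.707


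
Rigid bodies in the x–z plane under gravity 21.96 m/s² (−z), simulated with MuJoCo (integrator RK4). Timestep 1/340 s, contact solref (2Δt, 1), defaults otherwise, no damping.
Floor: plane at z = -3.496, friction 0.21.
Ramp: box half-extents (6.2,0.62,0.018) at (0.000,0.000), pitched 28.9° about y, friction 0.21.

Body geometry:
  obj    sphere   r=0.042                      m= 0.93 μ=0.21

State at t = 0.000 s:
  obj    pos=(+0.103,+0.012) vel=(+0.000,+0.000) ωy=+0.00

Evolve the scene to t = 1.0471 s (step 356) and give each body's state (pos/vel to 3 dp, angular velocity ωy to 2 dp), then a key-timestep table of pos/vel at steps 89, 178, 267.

State at t = 1.0471 s:
  obj    pos=(+3.741,-1.997) vel=(+6.949,-3.836) ωy=+188.96

Key-timestep trajectory:
   step    t(s)  obj.x    obj.z    obj.vx   obj.vz 
     89  0.2618   +0.330  -0.114  +1.738  -0.959
    178  0.5235   +1.013  -0.490  +3.475  -1.918
    267  0.7853   +2.150  -1.118  +5.212  -2.877


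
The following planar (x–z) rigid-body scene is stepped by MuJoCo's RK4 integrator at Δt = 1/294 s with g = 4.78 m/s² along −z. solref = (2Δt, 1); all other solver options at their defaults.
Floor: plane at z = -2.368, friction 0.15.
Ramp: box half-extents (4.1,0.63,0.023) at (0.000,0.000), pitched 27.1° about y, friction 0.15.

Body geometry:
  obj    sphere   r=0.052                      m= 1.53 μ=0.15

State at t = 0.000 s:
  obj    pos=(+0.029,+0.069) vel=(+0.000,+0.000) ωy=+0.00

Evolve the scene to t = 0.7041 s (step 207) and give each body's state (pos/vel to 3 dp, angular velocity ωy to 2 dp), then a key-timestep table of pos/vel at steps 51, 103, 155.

State at t = 0.7041 s:
  obj    pos=(+0.373,-0.106) vel=(+0.975,-0.499) ωy=+21.05

Key-timestep trajectory:
   step    t(s)  obj.x    obj.z    obj.vx   obj.vz 
     51  0.1735   +0.050  +0.059  +0.240  -0.125
    103  0.3503   +0.114  +0.026  +0.485  -0.248
    155  0.5272   +0.222  -0.029  +0.730  -0.374


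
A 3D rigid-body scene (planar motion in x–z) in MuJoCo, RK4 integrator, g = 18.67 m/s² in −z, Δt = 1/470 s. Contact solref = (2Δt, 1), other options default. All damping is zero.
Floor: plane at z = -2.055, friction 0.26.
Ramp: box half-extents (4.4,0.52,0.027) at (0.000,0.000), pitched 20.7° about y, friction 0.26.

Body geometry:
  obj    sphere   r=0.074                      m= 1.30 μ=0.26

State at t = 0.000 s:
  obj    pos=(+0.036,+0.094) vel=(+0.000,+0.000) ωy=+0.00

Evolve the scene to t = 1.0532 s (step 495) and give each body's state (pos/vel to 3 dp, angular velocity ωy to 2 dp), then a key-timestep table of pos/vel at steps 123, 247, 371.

State at t = 1.0532 s:
  obj    pos=(+2.482,-0.830) vel=(+4.644,-1.755) ωy=+67.08

Key-timestep trajectory:
   step    t(s)  obj.x    obj.z    obj.vx   obj.vz 
    123  0.2617   +0.187  +0.037  +1.154  -0.436
    247  0.5255   +0.645  -0.136  +2.317  -0.876
    371  0.7894   +1.410  -0.425  +3.481  -1.315


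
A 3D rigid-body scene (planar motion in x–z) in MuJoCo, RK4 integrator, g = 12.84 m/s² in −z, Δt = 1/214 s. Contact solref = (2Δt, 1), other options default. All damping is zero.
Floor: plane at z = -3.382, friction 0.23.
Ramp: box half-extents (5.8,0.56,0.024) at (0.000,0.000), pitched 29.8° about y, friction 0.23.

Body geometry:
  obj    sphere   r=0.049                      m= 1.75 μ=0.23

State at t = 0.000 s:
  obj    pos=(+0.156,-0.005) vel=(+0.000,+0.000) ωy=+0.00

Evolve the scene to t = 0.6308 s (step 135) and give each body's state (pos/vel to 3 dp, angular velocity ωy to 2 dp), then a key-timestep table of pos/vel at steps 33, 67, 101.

State at t = 0.6308 s:
  obj    pos=(+0.943,-0.456) vel=(+2.495,-1.429) ωy=+58.66

Key-timestep trajectory:
   step    t(s)  obj.x    obj.z    obj.vx   obj.vz 
     33  0.1542   +0.203  -0.032  +0.610  -0.349
     67  0.3131   +0.350  -0.116  +1.239  -0.709
    101  0.4720   +0.597  -0.258  +1.867  -1.069


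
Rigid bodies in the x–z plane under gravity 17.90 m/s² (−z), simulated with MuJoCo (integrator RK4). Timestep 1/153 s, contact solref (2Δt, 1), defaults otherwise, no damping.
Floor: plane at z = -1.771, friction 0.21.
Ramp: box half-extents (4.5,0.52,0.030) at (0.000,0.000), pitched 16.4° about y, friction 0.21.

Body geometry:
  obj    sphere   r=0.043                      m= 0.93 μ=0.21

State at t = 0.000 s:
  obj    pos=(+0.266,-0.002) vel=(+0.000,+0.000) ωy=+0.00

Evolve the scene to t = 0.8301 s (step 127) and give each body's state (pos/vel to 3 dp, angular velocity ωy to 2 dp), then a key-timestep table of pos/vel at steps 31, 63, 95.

State at t = 0.8301 s:
  obj    pos=(+1.459,-0.353) vel=(+2.874,-0.846) ωy=+69.67

Key-timestep trajectory:
   step    t(s)  obj.x    obj.z    obj.vx   obj.vz 
     31  0.2026   +0.337  -0.023  +0.702  -0.207
     63  0.4118   +0.560  -0.089  +1.426  -0.420
     95  0.6209   +0.934  -0.199  +2.150  -0.633


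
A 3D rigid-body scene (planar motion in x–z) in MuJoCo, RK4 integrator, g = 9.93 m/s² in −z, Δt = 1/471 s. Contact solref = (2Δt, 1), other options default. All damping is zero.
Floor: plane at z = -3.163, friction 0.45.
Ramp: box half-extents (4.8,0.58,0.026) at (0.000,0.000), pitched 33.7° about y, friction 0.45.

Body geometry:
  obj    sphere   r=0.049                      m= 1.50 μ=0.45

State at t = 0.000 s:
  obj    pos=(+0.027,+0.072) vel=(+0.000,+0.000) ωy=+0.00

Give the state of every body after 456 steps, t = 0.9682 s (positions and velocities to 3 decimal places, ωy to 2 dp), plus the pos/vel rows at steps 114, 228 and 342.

State at t = 0.9682 s:
  obj    pos=(+1.562,-0.951) vel=(+3.170,-2.114) ωy=+77.75

Key-timestep trajectory:
   step    t(s)  obj.x    obj.z    obj.vx   obj.vz 
    114  0.2420   +0.123  +0.008  +0.793  -0.529
    228  0.4841   +0.411  -0.184  +1.585  -1.057
    342  0.7261   +0.890  -0.504  +2.377  -1.586


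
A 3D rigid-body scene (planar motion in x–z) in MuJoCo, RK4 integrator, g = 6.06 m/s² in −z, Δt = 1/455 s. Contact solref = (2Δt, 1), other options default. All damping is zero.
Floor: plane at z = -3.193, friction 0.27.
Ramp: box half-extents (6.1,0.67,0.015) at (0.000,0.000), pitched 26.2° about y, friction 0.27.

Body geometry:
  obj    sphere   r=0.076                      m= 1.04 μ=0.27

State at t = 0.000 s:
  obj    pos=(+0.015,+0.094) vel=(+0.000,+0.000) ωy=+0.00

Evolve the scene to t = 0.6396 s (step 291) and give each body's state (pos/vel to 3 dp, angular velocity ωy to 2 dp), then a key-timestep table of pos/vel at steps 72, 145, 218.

State at t = 0.6396 s:
  obj    pos=(+0.366,-0.079) vel=(+1.097,-0.540) ωy=+16.08

Key-timestep trajectory:
   step    t(s)  obj.x    obj.z    obj.vx   obj.vz 
     72  0.1582   +0.036  +0.083  +0.271  -0.134
    145  0.3187   +0.102  +0.051  +0.547  -0.269
    218  0.4791   +0.212  -0.003  +0.822  -0.404


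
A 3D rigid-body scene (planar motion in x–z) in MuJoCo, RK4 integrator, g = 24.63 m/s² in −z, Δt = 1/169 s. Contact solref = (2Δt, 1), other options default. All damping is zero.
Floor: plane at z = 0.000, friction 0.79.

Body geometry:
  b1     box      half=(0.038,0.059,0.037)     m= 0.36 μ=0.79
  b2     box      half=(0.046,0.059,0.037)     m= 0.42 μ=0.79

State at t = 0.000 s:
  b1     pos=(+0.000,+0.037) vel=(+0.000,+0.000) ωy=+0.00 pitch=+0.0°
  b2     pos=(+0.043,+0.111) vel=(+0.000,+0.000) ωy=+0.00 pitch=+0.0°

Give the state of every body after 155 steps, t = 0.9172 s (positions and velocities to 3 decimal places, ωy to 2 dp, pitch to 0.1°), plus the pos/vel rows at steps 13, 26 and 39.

State at t = 0.9172 s:
  b1     pos=(+0.000,+0.037) vel=(+0.000,+0.000) ωy=+0.00 pitch=+0.0°
  b2     pos=(+0.088,+0.046) vel=(+0.000,+0.000) ωy=+0.00 pitch=+90.0°

Key-timestep trajectory:
   step    t(s)  b1.x    b1.z    b1.vx   b1.vz   b2.x    b2.z    b2.vx   b2.vz 
     13  0.0769   +0.000  +0.037  -0.001  +0.001   +0.049  +0.109  +0.181  -0.052
     26  0.1538   +0.000  +0.037  -0.001  +0.001   +0.074  +0.087  +0.411  -0.844
     39  0.2308   +0.000  +0.037  +0.000  +0.000   +0.089  +0.045  -0.075  +0.081


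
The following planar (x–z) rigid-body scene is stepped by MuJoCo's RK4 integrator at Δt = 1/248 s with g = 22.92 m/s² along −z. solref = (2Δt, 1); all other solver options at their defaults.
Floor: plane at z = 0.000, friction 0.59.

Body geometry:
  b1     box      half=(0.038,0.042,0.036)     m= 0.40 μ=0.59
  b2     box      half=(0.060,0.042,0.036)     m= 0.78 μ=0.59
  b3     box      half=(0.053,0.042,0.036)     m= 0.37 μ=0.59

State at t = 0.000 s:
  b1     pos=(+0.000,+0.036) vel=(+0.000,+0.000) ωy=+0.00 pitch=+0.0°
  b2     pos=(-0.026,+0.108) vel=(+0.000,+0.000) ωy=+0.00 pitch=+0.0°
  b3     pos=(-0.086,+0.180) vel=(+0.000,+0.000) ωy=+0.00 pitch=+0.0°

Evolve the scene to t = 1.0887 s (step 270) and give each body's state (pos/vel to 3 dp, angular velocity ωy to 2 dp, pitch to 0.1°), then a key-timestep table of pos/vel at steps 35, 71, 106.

State at t = 1.0887 s:
  b1     pos=(+0.000,+0.036) vel=(+0.000,+0.000) ωy=+0.00 pitch=+0.0°
  b2     pos=(-0.086,+0.060) vel=(+0.000,+0.000) ωy=+0.00 pitch=-90.0°
  b3     pos=(-0.289,+0.036) vel=(+0.000,+0.000) ωy=+0.00 pitch=+180.0°

Key-timestep trajectory:
   step    t(s)  b1.x    b1.z    b1.vx   b1.vz   b2.x    b2.z    b2.vx   b2.vz   b3.x    b3.z    b3.vx   b3.vz 
     35  0.1411   +0.000  +0.036  +0.002  +0.000   -0.039  +0.110  -0.236  -0.004   -0.120  +0.157  -0.541  -0.503
     71  0.2863   +0.000  +0.036  +0.000  +0.000   -0.095  +0.064  -0.189  +0.144   -0.214  +0.060  -0.381  +0.166
    106  0.4274   +0.000  +0.036  +0.000  +0.000   -0.082  +0.062  -0.050  -0.016   -0.253  +0.061  -0.372  -0.135


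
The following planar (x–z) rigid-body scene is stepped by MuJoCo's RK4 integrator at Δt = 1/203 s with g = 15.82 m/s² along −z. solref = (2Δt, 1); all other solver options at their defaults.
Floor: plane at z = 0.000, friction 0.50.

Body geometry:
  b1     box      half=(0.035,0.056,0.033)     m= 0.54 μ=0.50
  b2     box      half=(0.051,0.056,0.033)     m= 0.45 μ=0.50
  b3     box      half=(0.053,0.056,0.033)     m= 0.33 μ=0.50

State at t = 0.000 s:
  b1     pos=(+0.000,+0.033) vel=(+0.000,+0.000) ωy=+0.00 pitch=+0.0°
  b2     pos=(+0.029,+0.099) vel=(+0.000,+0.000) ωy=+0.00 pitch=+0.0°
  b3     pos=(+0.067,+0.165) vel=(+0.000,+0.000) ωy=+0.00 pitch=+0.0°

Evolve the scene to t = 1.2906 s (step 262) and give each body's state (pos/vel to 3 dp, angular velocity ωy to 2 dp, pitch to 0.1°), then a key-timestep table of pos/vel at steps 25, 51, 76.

State at t = 1.2906 s:
  b1     pos=(+0.000,+0.033) vel=(+0.000,+0.000) ωy=+0.00 pitch=+0.0°
  b2     pos=(+0.081,+0.051) vel=(+0.000,+0.000) ωy=+0.00 pitch=+90.0°
  b3     pos=(+0.266,+0.033) vel=(+0.000,+0.000) ωy=+0.00 pitch=+180.0°

Key-timestep trajectory:
   step    t(s)  b1.x    b1.z    b1.vx   b1.vz   b2.x    b2.z    b2.vx   b2.vz   b3.x    b3.z    b3.vx   b3.vz 
     25  0.1232   +0.000  +0.033  -0.001  +0.000   +0.037  +0.100  +0.146  -0.006   +0.089  +0.155  +0.392  -0.226
     51  0.2512   +0.000  +0.033  +0.000  +0.000   +0.073  +0.066  +0.382  -0.911   +0.161  +0.053  +0.869  -0.107
     76  0.3744   +0.000  +0.033  +0.000  +0.000   +0.081  +0.051  +0.000  +0.000   +0.235  +0.056  +0.595  -0.282


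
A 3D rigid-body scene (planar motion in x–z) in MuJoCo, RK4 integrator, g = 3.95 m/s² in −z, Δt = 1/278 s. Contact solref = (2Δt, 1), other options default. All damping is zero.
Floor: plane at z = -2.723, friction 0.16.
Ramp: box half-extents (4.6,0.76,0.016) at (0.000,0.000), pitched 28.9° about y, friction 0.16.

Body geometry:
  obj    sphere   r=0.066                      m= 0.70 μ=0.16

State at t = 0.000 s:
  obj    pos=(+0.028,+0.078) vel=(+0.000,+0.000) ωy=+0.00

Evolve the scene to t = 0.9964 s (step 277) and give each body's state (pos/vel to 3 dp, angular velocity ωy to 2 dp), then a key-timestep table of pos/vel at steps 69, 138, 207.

State at t = 0.9964 s:
  obj    pos=(+0.621,-0.249) vel=(+1.190,-0.657) ωy=+20.58

Key-timestep trajectory:
   step    t(s)  obj.x    obj.z    obj.vx   obj.vz 
     69  0.2482   +0.065  +0.058  +0.296  -0.164
    138  0.4964   +0.175  -0.003  +0.593  -0.327
    207  0.7446   +0.359  -0.105  +0.889  -0.491
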